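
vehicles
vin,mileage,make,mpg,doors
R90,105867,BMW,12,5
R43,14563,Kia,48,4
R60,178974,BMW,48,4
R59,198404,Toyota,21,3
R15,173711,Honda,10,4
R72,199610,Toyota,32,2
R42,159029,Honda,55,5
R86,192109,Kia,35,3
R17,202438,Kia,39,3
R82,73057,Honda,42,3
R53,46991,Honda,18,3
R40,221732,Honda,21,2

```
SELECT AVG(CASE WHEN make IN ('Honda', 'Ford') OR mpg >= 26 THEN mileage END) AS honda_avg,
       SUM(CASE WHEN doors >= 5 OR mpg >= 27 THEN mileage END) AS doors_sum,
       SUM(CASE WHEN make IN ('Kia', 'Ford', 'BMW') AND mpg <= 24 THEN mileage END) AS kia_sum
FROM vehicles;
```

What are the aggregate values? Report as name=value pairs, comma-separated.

honda_avg=146221.4, doors_sum=1125647, kia_sum=105867

[honda_avg: make IN ('Honda', 'Ford') OR mpg >= 26]
vin=R90: ✗
vin=R43: ✓ → 14563
vin=R60: ✓ → 178974
vin=R59: ✗
vin=R15: ✓ → 173711
vin=R72: ✓ → 199610
vin=R42: ✓ → 159029
vin=R86: ✓ → 192109
vin=R17: ✓ → 202438
vin=R82: ✓ → 73057
vin=R53: ✓ → 46991
vin=R40: ✓ → 221732
honda_avg = (14563 + 178974 + 173711 + 199610 + 159029 + 192109 + 202438 + 73057 + 46991 + 221732) / 10 = 146221.4
—
[doors_sum: doors >= 5 OR mpg >= 27]
vin=R90: ✓ → 105867
vin=R43: ✓ → 14563
vin=R60: ✓ → 178974
vin=R59: ✗
vin=R15: ✗
vin=R72: ✓ → 199610
vin=R42: ✓ → 159029
vin=R86: ✓ → 192109
vin=R17: ✓ → 202438
vin=R82: ✓ → 73057
vin=R53: ✗
vin=R40: ✗
doors_sum = 105867 + 14563 + 178974 + 199610 + 159029 + 192109 + 202438 + 73057 = 1125647
—
[kia_sum: make IN ('Kia', 'Ford', 'BMW') AND mpg <= 24]
vin=R90: ✓ → 105867
vin=R43: ✗
vin=R60: ✗
vin=R59: ✗
vin=R15: ✗
vin=R72: ✗
vin=R42: ✗
vin=R86: ✗
vin=R17: ✗
vin=R82: ✗
vin=R53: ✗
vin=R40: ✗
kia_sum = 105867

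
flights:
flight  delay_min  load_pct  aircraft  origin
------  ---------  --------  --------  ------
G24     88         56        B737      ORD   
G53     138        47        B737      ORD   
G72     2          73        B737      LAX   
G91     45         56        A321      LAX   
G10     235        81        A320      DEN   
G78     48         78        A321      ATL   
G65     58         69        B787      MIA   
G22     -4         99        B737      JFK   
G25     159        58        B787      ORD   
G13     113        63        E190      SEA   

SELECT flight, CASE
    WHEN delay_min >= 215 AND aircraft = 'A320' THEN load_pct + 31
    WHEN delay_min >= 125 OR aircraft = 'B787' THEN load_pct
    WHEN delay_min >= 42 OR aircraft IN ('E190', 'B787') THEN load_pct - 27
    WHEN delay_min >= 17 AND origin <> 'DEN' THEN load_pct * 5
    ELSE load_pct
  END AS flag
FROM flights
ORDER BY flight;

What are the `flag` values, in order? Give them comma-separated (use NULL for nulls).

112, 36, 99, 29, 58, 47, 69, 73, 51, 29

flight=G10: delay_min >= 215 AND aircraft = 'A320' → 112
flight=G13: delay_min >= 42 OR aircraft IN ('E190', 'B787') → 36
flight=G22: ELSE → 99
flight=G24: delay_min >= 42 OR aircraft IN ('E190', 'B787') → 29
flight=G25: delay_min >= 125 OR aircraft = 'B787' → 58
flight=G53: delay_min >= 125 OR aircraft = 'B787' → 47
flight=G65: delay_min >= 125 OR aircraft = 'B787' → 69
flight=G72: ELSE → 73
flight=G78: delay_min >= 42 OR aircraft IN ('E190', 'B787') → 51
flight=G91: delay_min >= 42 OR aircraft IN ('E190', 'B787') → 29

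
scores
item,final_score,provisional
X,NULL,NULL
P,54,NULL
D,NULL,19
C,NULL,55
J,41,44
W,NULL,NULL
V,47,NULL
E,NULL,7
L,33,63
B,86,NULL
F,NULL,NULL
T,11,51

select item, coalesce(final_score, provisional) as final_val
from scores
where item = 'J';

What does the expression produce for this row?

41

item = J: final_score=41, provisional=44.
final_score=41 → 41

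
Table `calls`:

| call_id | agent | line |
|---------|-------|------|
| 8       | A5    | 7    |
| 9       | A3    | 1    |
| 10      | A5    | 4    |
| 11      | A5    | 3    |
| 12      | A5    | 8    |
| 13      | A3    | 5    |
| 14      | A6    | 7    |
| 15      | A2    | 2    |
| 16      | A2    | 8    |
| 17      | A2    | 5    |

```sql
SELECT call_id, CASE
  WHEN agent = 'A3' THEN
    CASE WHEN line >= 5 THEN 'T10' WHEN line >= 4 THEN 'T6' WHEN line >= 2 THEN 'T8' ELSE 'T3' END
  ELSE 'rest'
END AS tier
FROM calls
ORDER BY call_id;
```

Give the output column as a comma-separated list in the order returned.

call_id=8: agent='A5' → outer ELSE → rest
call_id=9: agent='A3' → inner[ELSE] → T3
call_id=10: agent='A5' → outer ELSE → rest
call_id=11: agent='A5' → outer ELSE → rest
call_id=12: agent='A5' → outer ELSE → rest
call_id=13: agent='A3' → inner[line >= 5] → T10
call_id=14: agent='A6' → outer ELSE → rest
call_id=15: agent='A2' → outer ELSE → rest
call_id=16: agent='A2' → outer ELSE → rest
call_id=17: agent='A2' → outer ELSE → rest

rest, T3, rest, rest, rest, T10, rest, rest, rest, rest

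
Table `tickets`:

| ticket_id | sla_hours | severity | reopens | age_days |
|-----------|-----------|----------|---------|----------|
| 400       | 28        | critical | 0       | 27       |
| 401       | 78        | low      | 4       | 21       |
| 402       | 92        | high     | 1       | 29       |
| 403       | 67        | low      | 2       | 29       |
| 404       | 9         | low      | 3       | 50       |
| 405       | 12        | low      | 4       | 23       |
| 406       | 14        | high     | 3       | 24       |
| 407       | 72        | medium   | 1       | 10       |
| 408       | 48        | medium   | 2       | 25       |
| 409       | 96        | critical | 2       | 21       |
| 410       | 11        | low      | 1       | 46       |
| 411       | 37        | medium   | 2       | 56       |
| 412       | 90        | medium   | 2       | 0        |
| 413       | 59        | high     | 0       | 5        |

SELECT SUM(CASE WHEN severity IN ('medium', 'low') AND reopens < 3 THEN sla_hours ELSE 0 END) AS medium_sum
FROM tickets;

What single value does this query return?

325

ticket_id=400: ✗
ticket_id=401: ✗
ticket_id=402: ✗
ticket_id=403: ✓ → 67
ticket_id=404: ✗
ticket_id=405: ✗
ticket_id=406: ✗
ticket_id=407: ✓ → 72
ticket_id=408: ✓ → 48
ticket_id=409: ✗
ticket_id=410: ✓ → 11
ticket_id=411: ✓ → 37
ticket_id=412: ✓ → 90
ticket_id=413: ✗
medium_sum = 67 + 72 + 48 + 11 + 37 + 90 = 325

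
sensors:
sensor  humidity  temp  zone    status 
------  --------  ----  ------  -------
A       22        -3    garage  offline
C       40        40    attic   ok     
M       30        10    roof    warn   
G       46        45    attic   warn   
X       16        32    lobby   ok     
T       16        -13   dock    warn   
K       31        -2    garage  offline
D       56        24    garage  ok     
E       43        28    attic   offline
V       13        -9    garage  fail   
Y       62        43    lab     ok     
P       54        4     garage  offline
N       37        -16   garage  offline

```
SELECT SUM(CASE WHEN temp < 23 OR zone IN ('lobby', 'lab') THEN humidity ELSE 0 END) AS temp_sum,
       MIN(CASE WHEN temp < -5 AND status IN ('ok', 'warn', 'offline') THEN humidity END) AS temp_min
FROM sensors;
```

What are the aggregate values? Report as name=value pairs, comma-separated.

[temp_sum: temp < 23 OR zone IN ('lobby', 'lab')]
sensor=A: ✓ → 22
sensor=C: ✗
sensor=M: ✓ → 30
sensor=G: ✗
sensor=X: ✓ → 16
sensor=T: ✓ → 16
sensor=K: ✓ → 31
sensor=D: ✗
sensor=E: ✗
sensor=V: ✓ → 13
sensor=Y: ✓ → 62
sensor=P: ✓ → 54
sensor=N: ✓ → 37
temp_sum = 22 + 30 + 16 + 16 + 31 + 13 + 62 + 54 + 37 = 281
—
[temp_min: temp < -5 AND status IN ('ok', 'warn', 'offline')]
sensor=A: ✗
sensor=C: ✗
sensor=M: ✗
sensor=G: ✗
sensor=X: ✗
sensor=T: ✓ → 16
sensor=K: ✗
sensor=D: ✗
sensor=E: ✗
sensor=V: ✗
sensor=Y: ✗
sensor=P: ✗
sensor=N: ✓ → 37
temp_min = MIN(16, 37) = 16

temp_sum=281, temp_min=16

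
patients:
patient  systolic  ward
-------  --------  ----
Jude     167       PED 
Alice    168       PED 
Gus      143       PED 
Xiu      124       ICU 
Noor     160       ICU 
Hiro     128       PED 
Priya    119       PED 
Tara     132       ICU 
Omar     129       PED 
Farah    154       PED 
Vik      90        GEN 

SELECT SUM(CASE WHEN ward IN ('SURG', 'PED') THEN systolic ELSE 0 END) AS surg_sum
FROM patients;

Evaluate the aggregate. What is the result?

patient=Jude: ✓ → 167
patient=Alice: ✓ → 168
patient=Gus: ✓ → 143
patient=Xiu: ✗
patient=Noor: ✗
patient=Hiro: ✓ → 128
patient=Priya: ✓ → 119
patient=Tara: ✗
patient=Omar: ✓ → 129
patient=Farah: ✓ → 154
patient=Vik: ✗
surg_sum = 167 + 168 + 143 + 128 + 119 + 129 + 154 = 1008

1008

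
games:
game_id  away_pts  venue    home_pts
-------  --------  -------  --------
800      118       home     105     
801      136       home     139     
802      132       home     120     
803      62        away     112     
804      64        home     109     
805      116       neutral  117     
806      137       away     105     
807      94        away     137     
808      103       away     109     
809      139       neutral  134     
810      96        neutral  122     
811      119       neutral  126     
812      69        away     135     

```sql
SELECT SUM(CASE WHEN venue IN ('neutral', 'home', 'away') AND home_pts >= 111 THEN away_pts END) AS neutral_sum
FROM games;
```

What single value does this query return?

game_id=800: ✗
game_id=801: ✓ → 136
game_id=802: ✓ → 132
game_id=803: ✓ → 62
game_id=804: ✗
game_id=805: ✓ → 116
game_id=806: ✗
game_id=807: ✓ → 94
game_id=808: ✗
game_id=809: ✓ → 139
game_id=810: ✓ → 96
game_id=811: ✓ → 119
game_id=812: ✓ → 69
neutral_sum = 136 + 132 + 62 + 116 + 94 + 139 + 96 + 119 + 69 = 963

963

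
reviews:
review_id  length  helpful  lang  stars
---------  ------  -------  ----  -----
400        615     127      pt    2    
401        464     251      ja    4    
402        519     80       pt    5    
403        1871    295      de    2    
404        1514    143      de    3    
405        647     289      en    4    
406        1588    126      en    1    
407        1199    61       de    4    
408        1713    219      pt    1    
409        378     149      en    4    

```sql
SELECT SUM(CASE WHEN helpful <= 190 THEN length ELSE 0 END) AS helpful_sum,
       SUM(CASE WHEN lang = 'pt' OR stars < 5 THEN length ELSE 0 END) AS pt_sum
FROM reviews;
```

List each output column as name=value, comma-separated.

[helpful_sum: helpful <= 190]
review_id=400: ✓ → 615
review_id=401: ✗
review_id=402: ✓ → 519
review_id=403: ✗
review_id=404: ✓ → 1514
review_id=405: ✗
review_id=406: ✓ → 1588
review_id=407: ✓ → 1199
review_id=408: ✗
review_id=409: ✓ → 378
helpful_sum = 615 + 519 + 1514 + 1588 + 1199 + 378 = 5813
—
[pt_sum: lang = 'pt' OR stars < 5]
review_id=400: ✓ → 615
review_id=401: ✓ → 464
review_id=402: ✓ → 519
review_id=403: ✓ → 1871
review_id=404: ✓ → 1514
review_id=405: ✓ → 647
review_id=406: ✓ → 1588
review_id=407: ✓ → 1199
review_id=408: ✓ → 1713
review_id=409: ✓ → 378
pt_sum = 615 + 464 + 519 + 1871 + 1514 + 647 + 1588 + 1199 + 1713 + 378 = 10508

helpful_sum=5813, pt_sum=10508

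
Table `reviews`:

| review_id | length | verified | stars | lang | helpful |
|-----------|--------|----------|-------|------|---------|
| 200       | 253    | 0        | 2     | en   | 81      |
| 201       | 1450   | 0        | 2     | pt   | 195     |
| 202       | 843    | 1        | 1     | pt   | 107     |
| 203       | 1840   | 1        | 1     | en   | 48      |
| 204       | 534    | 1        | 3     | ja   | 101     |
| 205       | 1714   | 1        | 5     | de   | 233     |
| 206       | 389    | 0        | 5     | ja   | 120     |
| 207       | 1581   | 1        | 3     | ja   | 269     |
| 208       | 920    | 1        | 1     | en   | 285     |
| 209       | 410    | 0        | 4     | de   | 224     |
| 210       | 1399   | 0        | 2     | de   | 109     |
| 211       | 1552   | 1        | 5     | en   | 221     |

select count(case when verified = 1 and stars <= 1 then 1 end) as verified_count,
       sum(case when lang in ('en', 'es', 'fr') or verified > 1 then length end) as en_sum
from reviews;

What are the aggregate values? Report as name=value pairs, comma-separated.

[verified_count: verified = 1 and stars <= 1]
review_id=200: ✗
review_id=201: ✗
review_id=202: ✓ → 1
review_id=203: ✓ → 1
review_id=204: ✗
review_id=205: ✗
review_id=206: ✗
review_id=207: ✗
review_id=208: ✓ → 1
review_id=209: ✗
review_id=210: ✗
review_id=211: ✗
verified_count = COUNT(1, 1, 1) = 3
—
[en_sum: lang in ('en', 'es', 'fr') or verified > 1]
review_id=200: ✓ → 253
review_id=201: ✗
review_id=202: ✗
review_id=203: ✓ → 1840
review_id=204: ✗
review_id=205: ✗
review_id=206: ✗
review_id=207: ✗
review_id=208: ✓ → 920
review_id=209: ✗
review_id=210: ✗
review_id=211: ✓ → 1552
en_sum = 253 + 1840 + 920 + 1552 = 4565

verified_count=3, en_sum=4565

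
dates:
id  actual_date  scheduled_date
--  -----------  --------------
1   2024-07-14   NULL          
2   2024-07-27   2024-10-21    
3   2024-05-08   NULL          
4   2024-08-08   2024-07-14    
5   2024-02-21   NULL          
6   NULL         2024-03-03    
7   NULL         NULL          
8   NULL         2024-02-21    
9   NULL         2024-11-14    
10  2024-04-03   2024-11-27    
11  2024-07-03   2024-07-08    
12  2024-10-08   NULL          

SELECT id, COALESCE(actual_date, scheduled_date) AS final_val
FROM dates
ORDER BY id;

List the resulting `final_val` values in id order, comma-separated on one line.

2024-07-14, 2024-07-27, 2024-05-08, 2024-08-08, 2024-02-21, 2024-03-03, NULL, 2024-02-21, 2024-11-14, 2024-04-03, 2024-07-03, 2024-10-08

id=1: actual_date=2024-07-14 → 2024-07-14
id=2: actual_date=2024-07-27 → 2024-07-27
id=3: actual_date=2024-05-08 → 2024-05-08
id=4: actual_date=2024-08-08 → 2024-08-08
id=5: actual_date=2024-02-21 → 2024-02-21
id=6: actual_date=NULL, scheduled_date=2024-03-03 → 2024-03-03
id=7: actual_date=NULL, scheduled_date=NULL (all NULL) → NULL
id=8: actual_date=NULL, scheduled_date=2024-02-21 → 2024-02-21
id=9: actual_date=NULL, scheduled_date=2024-11-14 → 2024-11-14
id=10: actual_date=2024-04-03 → 2024-04-03
id=11: actual_date=2024-07-03 → 2024-07-03
id=12: actual_date=2024-10-08 → 2024-10-08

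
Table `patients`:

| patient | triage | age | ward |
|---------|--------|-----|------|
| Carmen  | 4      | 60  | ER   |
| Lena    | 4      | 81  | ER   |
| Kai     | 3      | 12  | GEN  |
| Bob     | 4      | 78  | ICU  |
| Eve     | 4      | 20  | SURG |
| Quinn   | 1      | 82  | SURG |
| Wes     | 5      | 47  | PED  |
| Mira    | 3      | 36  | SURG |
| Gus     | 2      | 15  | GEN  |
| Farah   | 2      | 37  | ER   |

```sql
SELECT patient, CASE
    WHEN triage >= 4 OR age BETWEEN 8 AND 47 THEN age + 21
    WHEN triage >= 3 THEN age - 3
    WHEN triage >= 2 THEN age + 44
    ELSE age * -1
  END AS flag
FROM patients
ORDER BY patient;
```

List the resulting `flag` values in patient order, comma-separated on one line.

99, 81, 41, 58, 36, 33, 102, 57, -82, 68

patient=Bob: triage >= 4 OR age BETWEEN 8 AND 47 → 99
patient=Carmen: triage >= 4 OR age BETWEEN 8 AND 47 → 81
patient=Eve: triage >= 4 OR age BETWEEN 8 AND 47 → 41
patient=Farah: triage >= 4 OR age BETWEEN 8 AND 47 → 58
patient=Gus: triage >= 4 OR age BETWEEN 8 AND 47 → 36
patient=Kai: triage >= 4 OR age BETWEEN 8 AND 47 → 33
patient=Lena: triage >= 4 OR age BETWEEN 8 AND 47 → 102
patient=Mira: triage >= 4 OR age BETWEEN 8 AND 47 → 57
patient=Quinn: ELSE → -82
patient=Wes: triage >= 4 OR age BETWEEN 8 AND 47 → 68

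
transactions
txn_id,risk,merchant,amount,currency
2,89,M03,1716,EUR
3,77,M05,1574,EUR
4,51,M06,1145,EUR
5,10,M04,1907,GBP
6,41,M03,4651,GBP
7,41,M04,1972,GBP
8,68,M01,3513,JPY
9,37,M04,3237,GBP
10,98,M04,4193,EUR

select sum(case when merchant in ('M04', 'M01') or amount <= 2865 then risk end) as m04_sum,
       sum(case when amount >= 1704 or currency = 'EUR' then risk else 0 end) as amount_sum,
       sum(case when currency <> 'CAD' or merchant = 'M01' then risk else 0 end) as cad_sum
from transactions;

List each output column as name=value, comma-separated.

m04_sum=471, amount_sum=512, cad_sum=512

[m04_sum: merchant in ('M04', 'M01') or amount <= 2865]
txn_id=2: ✓ → 89
txn_id=3: ✓ → 77
txn_id=4: ✓ → 51
txn_id=5: ✓ → 10
txn_id=6: ✗
txn_id=7: ✓ → 41
txn_id=8: ✓ → 68
txn_id=9: ✓ → 37
txn_id=10: ✓ → 98
m04_sum = 89 + 77 + 51 + 10 + 41 + 68 + 37 + 98 = 471
—
[amount_sum: amount >= 1704 or currency = 'EUR']
txn_id=2: ✓ → 89
txn_id=3: ✓ → 77
txn_id=4: ✓ → 51
txn_id=5: ✓ → 10
txn_id=6: ✓ → 41
txn_id=7: ✓ → 41
txn_id=8: ✓ → 68
txn_id=9: ✓ → 37
txn_id=10: ✓ → 98
amount_sum = 89 + 77 + 51 + 10 + 41 + 41 + 68 + 37 + 98 = 512
—
[cad_sum: currency <> 'CAD' or merchant = 'M01']
txn_id=2: ✓ → 89
txn_id=3: ✓ → 77
txn_id=4: ✓ → 51
txn_id=5: ✓ → 10
txn_id=6: ✓ → 41
txn_id=7: ✓ → 41
txn_id=8: ✓ → 68
txn_id=9: ✓ → 37
txn_id=10: ✓ → 98
cad_sum = 89 + 77 + 51 + 10 + 41 + 41 + 68 + 37 + 98 = 512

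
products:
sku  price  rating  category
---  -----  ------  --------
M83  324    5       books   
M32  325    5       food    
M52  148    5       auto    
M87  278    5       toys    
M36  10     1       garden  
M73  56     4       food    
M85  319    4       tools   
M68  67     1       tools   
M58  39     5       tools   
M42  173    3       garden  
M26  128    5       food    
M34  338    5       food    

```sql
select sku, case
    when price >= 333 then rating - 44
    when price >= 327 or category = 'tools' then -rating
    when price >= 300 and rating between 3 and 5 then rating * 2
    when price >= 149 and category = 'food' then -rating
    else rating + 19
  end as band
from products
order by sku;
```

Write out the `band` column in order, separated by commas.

sku=M26: ELSE → 24
sku=M32: price >= 300 and rating between 3 and 5 → 10
sku=M34: price >= 333 → -39
sku=M36: ELSE → 20
sku=M42: ELSE → 22
sku=M52: ELSE → 24
sku=M58: price >= 327 or category = 'tools' → -5
sku=M68: price >= 327 or category = 'tools' → -1
sku=M73: ELSE → 23
sku=M83: price >= 300 and rating between 3 and 5 → 10
sku=M85: price >= 327 or category = 'tools' → -4
sku=M87: ELSE → 24

24, 10, -39, 20, 22, 24, -5, -1, 23, 10, -4, 24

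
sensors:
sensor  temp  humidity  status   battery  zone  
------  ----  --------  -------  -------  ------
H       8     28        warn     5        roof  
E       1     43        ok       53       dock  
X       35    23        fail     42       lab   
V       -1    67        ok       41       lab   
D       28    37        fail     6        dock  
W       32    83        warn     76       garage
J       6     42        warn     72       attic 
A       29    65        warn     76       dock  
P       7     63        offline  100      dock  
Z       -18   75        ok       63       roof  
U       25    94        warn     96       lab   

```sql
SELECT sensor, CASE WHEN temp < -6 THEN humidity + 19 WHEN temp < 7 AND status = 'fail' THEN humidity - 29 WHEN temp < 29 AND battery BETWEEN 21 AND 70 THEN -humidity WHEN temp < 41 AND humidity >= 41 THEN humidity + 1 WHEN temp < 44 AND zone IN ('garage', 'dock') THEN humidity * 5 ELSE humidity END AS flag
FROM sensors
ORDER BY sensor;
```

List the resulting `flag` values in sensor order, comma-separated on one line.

sensor=A: temp < 41 AND humidity >= 41 → 66
sensor=D: temp < 44 AND zone IN ('garage', 'dock') → 185
sensor=E: temp < 29 AND battery BETWEEN 21 AND 70 → -43
sensor=H: ELSE → 28
sensor=J: temp < 41 AND humidity >= 41 → 43
sensor=P: temp < 41 AND humidity >= 41 → 64
sensor=U: temp < 41 AND humidity >= 41 → 95
sensor=V: temp < 29 AND battery BETWEEN 21 AND 70 → -67
sensor=W: temp < 41 AND humidity >= 41 → 84
sensor=X: ELSE → 23
sensor=Z: temp < -6 → 94

66, 185, -43, 28, 43, 64, 95, -67, 84, 23, 94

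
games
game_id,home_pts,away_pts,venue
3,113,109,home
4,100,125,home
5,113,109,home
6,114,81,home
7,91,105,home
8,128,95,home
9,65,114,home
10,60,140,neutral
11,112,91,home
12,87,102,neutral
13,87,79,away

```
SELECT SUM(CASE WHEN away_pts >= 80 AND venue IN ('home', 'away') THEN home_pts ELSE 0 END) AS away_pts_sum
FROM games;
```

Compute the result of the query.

836

game_id=3: ✓ → 113
game_id=4: ✓ → 100
game_id=5: ✓ → 113
game_id=6: ✓ → 114
game_id=7: ✓ → 91
game_id=8: ✓ → 128
game_id=9: ✓ → 65
game_id=10: ✗
game_id=11: ✓ → 112
game_id=12: ✗
game_id=13: ✗
away_pts_sum = 113 + 100 + 113 + 114 + 91 + 128 + 65 + 112 = 836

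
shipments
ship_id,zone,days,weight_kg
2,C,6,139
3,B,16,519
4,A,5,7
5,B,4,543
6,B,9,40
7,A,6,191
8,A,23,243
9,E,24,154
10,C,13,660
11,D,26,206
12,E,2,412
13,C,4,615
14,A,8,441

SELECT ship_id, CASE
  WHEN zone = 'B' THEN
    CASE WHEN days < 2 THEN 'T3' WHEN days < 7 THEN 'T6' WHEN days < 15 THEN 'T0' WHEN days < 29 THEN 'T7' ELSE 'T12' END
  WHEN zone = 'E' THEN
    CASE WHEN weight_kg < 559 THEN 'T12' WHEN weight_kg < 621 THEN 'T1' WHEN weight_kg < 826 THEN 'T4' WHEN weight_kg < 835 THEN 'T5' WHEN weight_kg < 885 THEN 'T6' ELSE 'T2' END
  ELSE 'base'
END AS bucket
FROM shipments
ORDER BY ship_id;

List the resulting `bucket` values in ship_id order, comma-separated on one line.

ship_id=2: zone='C' → outer ELSE → base
ship_id=3: zone='B' → inner[days < 29] → T7
ship_id=4: zone='A' → outer ELSE → base
ship_id=5: zone='B' → inner[days < 7] → T6
ship_id=6: zone='B' → inner[days < 15] → T0
ship_id=7: zone='A' → outer ELSE → base
ship_id=8: zone='A' → outer ELSE → base
ship_id=9: zone='E' → inner[weight_kg < 559] → T12
ship_id=10: zone='C' → outer ELSE → base
ship_id=11: zone='D' → outer ELSE → base
ship_id=12: zone='E' → inner[weight_kg < 559] → T12
ship_id=13: zone='C' → outer ELSE → base
ship_id=14: zone='A' → outer ELSE → base

base, T7, base, T6, T0, base, base, T12, base, base, T12, base, base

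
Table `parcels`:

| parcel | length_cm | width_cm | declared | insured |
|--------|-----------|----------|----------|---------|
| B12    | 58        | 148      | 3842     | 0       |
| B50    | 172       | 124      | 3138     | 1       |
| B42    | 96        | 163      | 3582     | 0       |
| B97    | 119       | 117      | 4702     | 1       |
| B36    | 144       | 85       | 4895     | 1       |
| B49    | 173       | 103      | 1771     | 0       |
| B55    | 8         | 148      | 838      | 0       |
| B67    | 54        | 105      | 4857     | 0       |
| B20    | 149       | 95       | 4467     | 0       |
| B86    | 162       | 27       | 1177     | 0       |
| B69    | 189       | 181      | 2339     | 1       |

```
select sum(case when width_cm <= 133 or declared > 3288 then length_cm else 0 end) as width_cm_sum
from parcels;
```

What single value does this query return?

parcel=B12: ✓ → 58
parcel=B50: ✓ → 172
parcel=B42: ✓ → 96
parcel=B97: ✓ → 119
parcel=B36: ✓ → 144
parcel=B49: ✓ → 173
parcel=B55: ✗
parcel=B67: ✓ → 54
parcel=B20: ✓ → 149
parcel=B86: ✓ → 162
parcel=B69: ✗
width_cm_sum = 58 + 172 + 96 + 119 + 144 + 173 + 54 + 149 + 162 = 1127

1127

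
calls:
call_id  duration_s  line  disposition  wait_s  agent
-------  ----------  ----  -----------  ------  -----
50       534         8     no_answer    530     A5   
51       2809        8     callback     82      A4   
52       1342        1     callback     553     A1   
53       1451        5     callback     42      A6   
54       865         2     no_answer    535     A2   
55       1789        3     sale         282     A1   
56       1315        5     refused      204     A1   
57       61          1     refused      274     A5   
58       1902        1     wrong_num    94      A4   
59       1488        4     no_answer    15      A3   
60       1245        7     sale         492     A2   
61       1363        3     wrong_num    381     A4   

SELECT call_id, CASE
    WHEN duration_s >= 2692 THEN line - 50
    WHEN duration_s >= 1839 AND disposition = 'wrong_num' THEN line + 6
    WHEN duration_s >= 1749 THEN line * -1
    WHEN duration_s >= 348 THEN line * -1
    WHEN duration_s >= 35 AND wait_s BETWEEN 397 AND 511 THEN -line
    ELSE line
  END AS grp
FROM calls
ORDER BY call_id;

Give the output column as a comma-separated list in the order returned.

-8, -42, -1, -5, -2, -3, -5, 1, 7, -4, -7, -3

call_id=50: duration_s >= 348 → -8
call_id=51: duration_s >= 2692 → -42
call_id=52: duration_s >= 348 → -1
call_id=53: duration_s >= 348 → -5
call_id=54: duration_s >= 348 → -2
call_id=55: duration_s >= 1749 → -3
call_id=56: duration_s >= 348 → -5
call_id=57: ELSE → 1
call_id=58: duration_s >= 1839 AND disposition = 'wrong_num' → 7
call_id=59: duration_s >= 348 → -4
call_id=60: duration_s >= 348 → -7
call_id=61: duration_s >= 348 → -3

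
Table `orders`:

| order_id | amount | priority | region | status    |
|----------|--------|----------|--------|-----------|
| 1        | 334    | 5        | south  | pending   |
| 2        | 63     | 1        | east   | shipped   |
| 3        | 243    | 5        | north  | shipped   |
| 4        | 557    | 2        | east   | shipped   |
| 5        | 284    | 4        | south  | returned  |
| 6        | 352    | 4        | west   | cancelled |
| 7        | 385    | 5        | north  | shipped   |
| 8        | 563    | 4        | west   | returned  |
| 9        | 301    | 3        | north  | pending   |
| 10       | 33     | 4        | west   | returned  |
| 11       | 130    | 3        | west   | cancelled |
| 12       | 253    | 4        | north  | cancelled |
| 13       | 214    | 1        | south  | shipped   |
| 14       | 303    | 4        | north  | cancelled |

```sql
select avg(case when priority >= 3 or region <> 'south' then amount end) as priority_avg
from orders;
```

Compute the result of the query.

292.3846153846

order_id=1: ✓ → 334
order_id=2: ✓ → 63
order_id=3: ✓ → 243
order_id=4: ✓ → 557
order_id=5: ✓ → 284
order_id=6: ✓ → 352
order_id=7: ✓ → 385
order_id=8: ✓ → 563
order_id=9: ✓ → 301
order_id=10: ✓ → 33
order_id=11: ✓ → 130
order_id=12: ✓ → 253
order_id=13: ✗
order_id=14: ✓ → 303
priority_avg = (334 + 63 + 243 + 557 + 284 + 352 + 385 + 563 + 301 + 33 + 130 + 253 + 303) / 13 = 292.3846153846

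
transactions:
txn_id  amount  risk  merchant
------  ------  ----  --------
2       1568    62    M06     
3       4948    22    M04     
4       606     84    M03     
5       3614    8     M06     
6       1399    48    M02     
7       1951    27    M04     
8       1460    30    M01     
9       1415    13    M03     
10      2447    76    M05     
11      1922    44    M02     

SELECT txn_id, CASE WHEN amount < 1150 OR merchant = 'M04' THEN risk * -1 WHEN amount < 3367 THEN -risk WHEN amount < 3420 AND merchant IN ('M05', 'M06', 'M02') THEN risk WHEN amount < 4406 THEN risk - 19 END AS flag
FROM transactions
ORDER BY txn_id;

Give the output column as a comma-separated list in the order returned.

txn_id=2: amount < 3367 → -62
txn_id=3: amount < 1150 OR merchant = 'M04' → -22
txn_id=4: amount < 1150 OR merchant = 'M04' → -84
txn_id=5: amount < 4406 → -11
txn_id=6: amount < 3367 → -48
txn_id=7: amount < 1150 OR merchant = 'M04' → -27
txn_id=8: amount < 3367 → -30
txn_id=9: amount < 3367 → -13
txn_id=10: amount < 3367 → -76
txn_id=11: amount < 3367 → -44

-62, -22, -84, -11, -48, -27, -30, -13, -76, -44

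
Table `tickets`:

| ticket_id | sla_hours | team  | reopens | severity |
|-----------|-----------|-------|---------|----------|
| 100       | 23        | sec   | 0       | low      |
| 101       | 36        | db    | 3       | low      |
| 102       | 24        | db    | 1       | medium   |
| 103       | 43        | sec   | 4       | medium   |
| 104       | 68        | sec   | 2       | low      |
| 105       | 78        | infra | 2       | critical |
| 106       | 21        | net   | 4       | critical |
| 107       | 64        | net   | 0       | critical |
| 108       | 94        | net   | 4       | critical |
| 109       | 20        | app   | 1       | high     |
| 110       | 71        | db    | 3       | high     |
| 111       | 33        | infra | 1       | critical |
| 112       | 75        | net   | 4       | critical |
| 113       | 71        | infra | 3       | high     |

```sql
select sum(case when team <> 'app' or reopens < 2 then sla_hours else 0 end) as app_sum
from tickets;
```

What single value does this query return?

ticket_id=100: ✓ → 23
ticket_id=101: ✓ → 36
ticket_id=102: ✓ → 24
ticket_id=103: ✓ → 43
ticket_id=104: ✓ → 68
ticket_id=105: ✓ → 78
ticket_id=106: ✓ → 21
ticket_id=107: ✓ → 64
ticket_id=108: ✓ → 94
ticket_id=109: ✓ → 20
ticket_id=110: ✓ → 71
ticket_id=111: ✓ → 33
ticket_id=112: ✓ → 75
ticket_id=113: ✓ → 71
app_sum = 23 + 36 + 24 + 43 + 68 + 78 + 21 + 64 + 94 + 20 + 71 + 33 + 75 + 71 = 721

721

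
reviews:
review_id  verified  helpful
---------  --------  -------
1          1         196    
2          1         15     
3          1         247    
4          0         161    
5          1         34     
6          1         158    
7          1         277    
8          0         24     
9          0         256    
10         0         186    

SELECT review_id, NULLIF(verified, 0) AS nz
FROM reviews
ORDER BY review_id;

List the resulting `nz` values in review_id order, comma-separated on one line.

review_id=1: verified=1 vs 0: differ → 1
review_id=2: verified=1 vs 0: differ → 1
review_id=3: verified=1 vs 0: differ → 1
review_id=4: verified=0 vs 0: equal → NULL
review_id=5: verified=1 vs 0: differ → 1
review_id=6: verified=1 vs 0: differ → 1
review_id=7: verified=1 vs 0: differ → 1
review_id=8: verified=0 vs 0: equal → NULL
review_id=9: verified=0 vs 0: equal → NULL
review_id=10: verified=0 vs 0: equal → NULL

1, 1, 1, NULL, 1, 1, 1, NULL, NULL, NULL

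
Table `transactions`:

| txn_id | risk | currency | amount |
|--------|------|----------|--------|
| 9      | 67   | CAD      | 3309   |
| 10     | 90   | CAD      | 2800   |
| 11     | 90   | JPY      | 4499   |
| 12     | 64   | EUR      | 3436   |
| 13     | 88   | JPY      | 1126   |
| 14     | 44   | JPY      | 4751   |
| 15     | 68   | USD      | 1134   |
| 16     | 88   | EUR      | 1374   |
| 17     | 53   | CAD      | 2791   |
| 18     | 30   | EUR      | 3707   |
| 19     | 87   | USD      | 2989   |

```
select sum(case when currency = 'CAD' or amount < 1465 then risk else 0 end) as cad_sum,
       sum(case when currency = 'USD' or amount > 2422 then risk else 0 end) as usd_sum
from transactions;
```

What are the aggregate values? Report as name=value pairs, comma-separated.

[cad_sum: currency = 'CAD' or amount < 1465]
txn_id=9: ✓ → 67
txn_id=10: ✓ → 90
txn_id=11: ✗
txn_id=12: ✗
txn_id=13: ✓ → 88
txn_id=14: ✗
txn_id=15: ✓ → 68
txn_id=16: ✓ → 88
txn_id=17: ✓ → 53
txn_id=18: ✗
txn_id=19: ✗
cad_sum = 67 + 90 + 88 + 68 + 88 + 53 = 454
—
[usd_sum: currency = 'USD' or amount > 2422]
txn_id=9: ✓ → 67
txn_id=10: ✓ → 90
txn_id=11: ✓ → 90
txn_id=12: ✓ → 64
txn_id=13: ✗
txn_id=14: ✓ → 44
txn_id=15: ✓ → 68
txn_id=16: ✗
txn_id=17: ✓ → 53
txn_id=18: ✓ → 30
txn_id=19: ✓ → 87
usd_sum = 67 + 90 + 90 + 64 + 44 + 68 + 53 + 30 + 87 = 593

cad_sum=454, usd_sum=593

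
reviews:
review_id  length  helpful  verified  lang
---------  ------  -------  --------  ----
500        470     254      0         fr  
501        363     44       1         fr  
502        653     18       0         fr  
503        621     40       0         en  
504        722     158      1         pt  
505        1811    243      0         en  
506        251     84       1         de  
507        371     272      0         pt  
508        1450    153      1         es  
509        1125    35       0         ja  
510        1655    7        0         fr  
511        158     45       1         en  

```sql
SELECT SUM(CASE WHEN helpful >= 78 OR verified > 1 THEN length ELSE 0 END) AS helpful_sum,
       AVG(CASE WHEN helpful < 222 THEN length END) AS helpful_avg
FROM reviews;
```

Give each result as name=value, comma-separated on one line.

helpful_sum=5075, helpful_avg=777.5555555556

[helpful_sum: helpful >= 78 OR verified > 1]
review_id=500: ✓ → 470
review_id=501: ✗
review_id=502: ✗
review_id=503: ✗
review_id=504: ✓ → 722
review_id=505: ✓ → 1811
review_id=506: ✓ → 251
review_id=507: ✓ → 371
review_id=508: ✓ → 1450
review_id=509: ✗
review_id=510: ✗
review_id=511: ✗
helpful_sum = 470 + 722 + 1811 + 251 + 371 + 1450 = 5075
—
[helpful_avg: helpful < 222]
review_id=500: ✗
review_id=501: ✓ → 363
review_id=502: ✓ → 653
review_id=503: ✓ → 621
review_id=504: ✓ → 722
review_id=505: ✗
review_id=506: ✓ → 251
review_id=507: ✗
review_id=508: ✓ → 1450
review_id=509: ✓ → 1125
review_id=510: ✓ → 1655
review_id=511: ✓ → 158
helpful_avg = (363 + 653 + 621 + 722 + 251 + 1450 + 1125 + 1655 + 158) / 9 = 777.5555555556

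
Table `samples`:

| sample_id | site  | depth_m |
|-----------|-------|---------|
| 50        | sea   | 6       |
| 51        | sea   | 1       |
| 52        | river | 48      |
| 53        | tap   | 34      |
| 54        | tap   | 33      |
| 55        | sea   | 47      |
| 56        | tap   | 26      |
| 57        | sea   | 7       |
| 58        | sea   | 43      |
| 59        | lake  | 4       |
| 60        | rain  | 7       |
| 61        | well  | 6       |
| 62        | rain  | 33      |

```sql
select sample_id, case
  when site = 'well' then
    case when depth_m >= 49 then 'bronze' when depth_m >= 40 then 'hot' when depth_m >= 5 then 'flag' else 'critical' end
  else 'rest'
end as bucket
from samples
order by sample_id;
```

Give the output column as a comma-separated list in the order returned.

sample_id=50: site='sea' → outer ELSE → rest
sample_id=51: site='sea' → outer ELSE → rest
sample_id=52: site='river' → outer ELSE → rest
sample_id=53: site='tap' → outer ELSE → rest
sample_id=54: site='tap' → outer ELSE → rest
sample_id=55: site='sea' → outer ELSE → rest
sample_id=56: site='tap' → outer ELSE → rest
sample_id=57: site='sea' → outer ELSE → rest
sample_id=58: site='sea' → outer ELSE → rest
sample_id=59: site='lake' → outer ELSE → rest
sample_id=60: site='rain' → outer ELSE → rest
sample_id=61: site='well' → inner[depth_m >= 5] → flag
sample_id=62: site='rain' → outer ELSE → rest

rest, rest, rest, rest, rest, rest, rest, rest, rest, rest, rest, flag, rest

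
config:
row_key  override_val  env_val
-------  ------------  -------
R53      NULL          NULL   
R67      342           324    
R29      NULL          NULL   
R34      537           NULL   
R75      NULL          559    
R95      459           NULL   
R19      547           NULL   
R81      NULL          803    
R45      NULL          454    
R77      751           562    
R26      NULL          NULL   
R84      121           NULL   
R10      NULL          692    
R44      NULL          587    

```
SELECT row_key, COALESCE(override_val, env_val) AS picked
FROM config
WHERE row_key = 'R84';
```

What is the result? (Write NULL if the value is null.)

row_key = R84: override_val=121, env_val=NULL.
override_val=121 → 121

121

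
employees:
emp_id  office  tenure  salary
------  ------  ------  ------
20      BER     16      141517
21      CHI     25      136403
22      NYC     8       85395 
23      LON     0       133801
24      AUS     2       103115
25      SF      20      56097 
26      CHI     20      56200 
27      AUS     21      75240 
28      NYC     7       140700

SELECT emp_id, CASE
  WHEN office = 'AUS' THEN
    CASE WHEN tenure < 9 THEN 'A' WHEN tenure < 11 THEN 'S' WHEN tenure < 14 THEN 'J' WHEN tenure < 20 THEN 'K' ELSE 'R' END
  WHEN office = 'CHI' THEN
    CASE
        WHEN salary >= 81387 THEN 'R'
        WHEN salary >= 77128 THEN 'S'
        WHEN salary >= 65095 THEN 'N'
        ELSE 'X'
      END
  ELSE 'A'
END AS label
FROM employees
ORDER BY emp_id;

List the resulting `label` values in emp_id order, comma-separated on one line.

emp_id=20: office='BER' → outer ELSE → A
emp_id=21: office='CHI' → inner[salary >= 81387] → R
emp_id=22: office='NYC' → outer ELSE → A
emp_id=23: office='LON' → outer ELSE → A
emp_id=24: office='AUS' → inner[tenure < 9] → A
emp_id=25: office='SF' → outer ELSE → A
emp_id=26: office='CHI' → inner[ELSE] → X
emp_id=27: office='AUS' → inner[ELSE] → R
emp_id=28: office='NYC' → outer ELSE → A

A, R, A, A, A, A, X, R, A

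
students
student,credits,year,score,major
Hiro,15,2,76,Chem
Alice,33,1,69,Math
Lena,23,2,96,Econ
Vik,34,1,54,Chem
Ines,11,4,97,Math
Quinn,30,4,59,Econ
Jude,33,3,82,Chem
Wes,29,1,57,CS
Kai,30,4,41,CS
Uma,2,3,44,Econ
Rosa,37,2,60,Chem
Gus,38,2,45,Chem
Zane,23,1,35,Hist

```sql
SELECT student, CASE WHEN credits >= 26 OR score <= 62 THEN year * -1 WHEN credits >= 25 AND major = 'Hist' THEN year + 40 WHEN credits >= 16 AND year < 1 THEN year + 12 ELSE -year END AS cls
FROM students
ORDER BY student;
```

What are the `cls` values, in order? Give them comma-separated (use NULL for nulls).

-1, -2, -2, -4, -3, -4, -2, -4, -2, -3, -1, -1, -1

student=Alice: credits >= 26 OR score <= 62 → -1
student=Gus: credits >= 26 OR score <= 62 → -2
student=Hiro: ELSE → -2
student=Ines: ELSE → -4
student=Jude: credits >= 26 OR score <= 62 → -3
student=Kai: credits >= 26 OR score <= 62 → -4
student=Lena: ELSE → -2
student=Quinn: credits >= 26 OR score <= 62 → -4
student=Rosa: credits >= 26 OR score <= 62 → -2
student=Uma: credits >= 26 OR score <= 62 → -3
student=Vik: credits >= 26 OR score <= 62 → -1
student=Wes: credits >= 26 OR score <= 62 → -1
student=Zane: credits >= 26 OR score <= 62 → -1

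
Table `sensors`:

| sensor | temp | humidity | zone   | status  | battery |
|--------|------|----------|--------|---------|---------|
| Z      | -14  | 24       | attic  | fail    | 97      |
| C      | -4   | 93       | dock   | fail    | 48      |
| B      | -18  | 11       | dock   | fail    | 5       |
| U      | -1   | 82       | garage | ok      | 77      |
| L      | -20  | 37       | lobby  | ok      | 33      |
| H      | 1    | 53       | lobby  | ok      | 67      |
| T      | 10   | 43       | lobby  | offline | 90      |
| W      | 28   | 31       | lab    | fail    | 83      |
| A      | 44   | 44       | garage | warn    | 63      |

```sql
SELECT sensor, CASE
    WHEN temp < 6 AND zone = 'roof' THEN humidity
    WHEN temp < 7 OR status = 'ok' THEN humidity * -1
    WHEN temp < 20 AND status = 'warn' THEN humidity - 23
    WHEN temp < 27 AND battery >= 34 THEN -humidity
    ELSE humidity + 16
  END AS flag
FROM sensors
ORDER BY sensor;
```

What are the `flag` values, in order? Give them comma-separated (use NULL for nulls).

sensor=A: ELSE → 60
sensor=B: temp < 7 OR status = 'ok' → -11
sensor=C: temp < 7 OR status = 'ok' → -93
sensor=H: temp < 7 OR status = 'ok' → -53
sensor=L: temp < 7 OR status = 'ok' → -37
sensor=T: temp < 27 AND battery >= 34 → -43
sensor=U: temp < 7 OR status = 'ok' → -82
sensor=W: ELSE → 47
sensor=Z: temp < 7 OR status = 'ok' → -24

60, -11, -93, -53, -37, -43, -82, 47, -24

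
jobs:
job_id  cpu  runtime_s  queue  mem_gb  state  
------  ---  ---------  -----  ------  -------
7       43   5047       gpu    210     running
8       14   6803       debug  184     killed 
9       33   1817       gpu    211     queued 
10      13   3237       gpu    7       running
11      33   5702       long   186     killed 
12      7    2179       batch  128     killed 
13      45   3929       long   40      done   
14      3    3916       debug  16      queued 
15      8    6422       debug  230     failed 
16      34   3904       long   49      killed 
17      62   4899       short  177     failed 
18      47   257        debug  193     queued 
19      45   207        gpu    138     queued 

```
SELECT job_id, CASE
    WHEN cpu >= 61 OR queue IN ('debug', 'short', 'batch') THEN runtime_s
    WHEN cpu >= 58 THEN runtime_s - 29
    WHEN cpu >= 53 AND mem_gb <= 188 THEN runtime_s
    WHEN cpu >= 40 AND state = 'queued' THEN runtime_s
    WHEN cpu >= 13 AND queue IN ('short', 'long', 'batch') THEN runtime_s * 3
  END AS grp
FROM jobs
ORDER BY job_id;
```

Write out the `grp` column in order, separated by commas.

job_id=7: (no match → NULL) → NULL
job_id=8: cpu >= 61 OR queue IN ('debug', 'short', 'batch') → 6803
job_id=9: (no match → NULL) → NULL
job_id=10: (no match → NULL) → NULL
job_id=11: cpu >= 13 AND queue IN ('short', 'long', 'batch') → 17106
job_id=12: cpu >= 61 OR queue IN ('debug', 'short', 'batch') → 2179
job_id=13: cpu >= 13 AND queue IN ('short', 'long', 'batch') → 11787
job_id=14: cpu >= 61 OR queue IN ('debug', 'short', 'batch') → 3916
job_id=15: cpu >= 61 OR queue IN ('debug', 'short', 'batch') → 6422
job_id=16: cpu >= 13 AND queue IN ('short', 'long', 'batch') → 11712
job_id=17: cpu >= 61 OR queue IN ('debug', 'short', 'batch') → 4899
job_id=18: cpu >= 61 OR queue IN ('debug', 'short', 'batch') → 257
job_id=19: cpu >= 40 AND state = 'queued' → 207

NULL, 6803, NULL, NULL, 17106, 2179, 11787, 3916, 6422, 11712, 4899, 257, 207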